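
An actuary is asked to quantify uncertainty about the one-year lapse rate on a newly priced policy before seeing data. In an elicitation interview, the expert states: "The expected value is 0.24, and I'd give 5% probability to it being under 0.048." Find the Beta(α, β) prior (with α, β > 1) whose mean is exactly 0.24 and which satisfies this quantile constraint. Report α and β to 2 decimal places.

With mean 0.24 fixed, write α = 0.24s, β = 0.76s where s = α+β.
Need P(θ < 0.048) = 0.05 under Beta(0.24s, 0.76s). Normal approximation: (q−m)/√(m(1−m)/s) ≈ z_{0.05} = -1.64, so s ≈ 0.24·0.76·(-1.64)²/(0.048−0.24)² = 13.4.
At s = 13.4: P(θ<0.048) ≈ 0.012. Adjusting to match 0.05 gives s ≈ 7.94.
So α = 0.24·7.94 ≈ 1.91, β = 0.76·7.94 ≈ 6.03.

α ≈ 1.91, β ≈ 6.03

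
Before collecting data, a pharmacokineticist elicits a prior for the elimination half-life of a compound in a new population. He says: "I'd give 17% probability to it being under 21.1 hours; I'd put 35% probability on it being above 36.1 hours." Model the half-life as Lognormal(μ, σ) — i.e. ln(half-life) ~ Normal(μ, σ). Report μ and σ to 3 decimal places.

μ ≈ 3.432, σ ≈ 0.401

If T ~ Lognormal(μ,σ) then ln T ~ Normal(μ,σ), so the p-quantile of ln T is μ + z_p·σ.
ln(21.1) = 3.049 and ln(36.1) = 3.586; z_{0.17} = -0.9542, z_{0.65} = 0.3853.
σ = (3.586 − 3.049)/(0.3853 − (-0.9542)) = 0.401.
μ = 3.049 − (-0.9542)·0.401 = 3.432.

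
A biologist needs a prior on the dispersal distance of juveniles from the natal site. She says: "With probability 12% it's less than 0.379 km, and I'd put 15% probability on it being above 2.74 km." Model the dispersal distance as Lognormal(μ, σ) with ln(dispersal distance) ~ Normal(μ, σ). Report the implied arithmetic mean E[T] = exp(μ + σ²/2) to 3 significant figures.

E[T] ≈ 1.62 km

If T ~ Lognormal(μ,σ) then ln T ~ Normal(μ,σ), so the p-quantile of ln T is μ + z_p·σ.
ln(0.379) = -0.9702 and ln(2.74) = 1.008; z_{0.12} = -1.175, z_{0.85} = 1.036.
σ = (1.008 − -0.9702)/(1.036 − (-1.175)) = 0.895.
μ = -0.9702 − (-1.175)·0.895 = 0.081.
E[T] = exp(μ + σ²/2) = exp(0.081 + 0.4001) = 1.62 km.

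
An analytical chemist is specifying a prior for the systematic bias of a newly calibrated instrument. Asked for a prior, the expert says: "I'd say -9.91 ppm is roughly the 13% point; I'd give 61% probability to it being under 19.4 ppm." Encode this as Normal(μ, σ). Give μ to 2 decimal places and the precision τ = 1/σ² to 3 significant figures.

μ = 13.58, τ = 0.0023

For Normal(μ,σ), the p-quantile is μ + z_p·σ. Here z_{0.13} = -1.126, z_{0.61} = 0.2793.
So -9.91 = μ − 1.126σ and 19.4 = μ + 0.2793σ.
Subtracting: σ = (19.4 − -9.91)/(0.2793 − (-1.126)) = 20.85.
Then μ = -9.91 − (-1.126)·20.85 = 13.58.
Precision τ = 1/σ² = 1/20.85² = 0.0023.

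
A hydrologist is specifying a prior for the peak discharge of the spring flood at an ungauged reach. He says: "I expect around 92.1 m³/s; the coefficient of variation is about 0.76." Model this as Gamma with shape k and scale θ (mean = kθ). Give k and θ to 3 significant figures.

For Gamma(k, scale θ): mean = kθ, variance = kθ², so CV = 1/√k.
CV = 0.76, hence k = 1/CV² = 1.73.
Then θ = mean/k = 92.1/1.73 = 53.2.

k ≈ 1.73, θ ≈ 53.2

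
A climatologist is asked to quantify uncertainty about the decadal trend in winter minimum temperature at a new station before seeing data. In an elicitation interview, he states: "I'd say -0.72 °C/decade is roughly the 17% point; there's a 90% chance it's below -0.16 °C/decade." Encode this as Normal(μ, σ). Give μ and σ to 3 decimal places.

For Normal(μ,σ), the p-quantile is μ + z_p·σ. Here z_{0.17} = -0.9542, z_{0.9} = 1.282.
So -0.72 = μ − 0.9542σ and -0.16 = μ + 1.282σ.
Subtracting: σ = (-0.16 − -0.72)/(1.282 − (-0.9542)) = 0.250.
Then μ = -0.72 − (-0.9542)·0.250 = -0.481.

μ = -0.481, σ = 0.250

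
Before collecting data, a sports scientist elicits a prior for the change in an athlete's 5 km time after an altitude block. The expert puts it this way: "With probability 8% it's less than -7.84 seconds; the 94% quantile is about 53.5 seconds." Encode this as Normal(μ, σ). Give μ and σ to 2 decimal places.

μ = 21.28, σ = 20.72

The p-quantile of Normal(μ,σ) is μ + z_p·σ, with z_{0.08} = -1.405 and z_{0.94} = 1.555.
Eliminate σ: μ = (z₂·x₁ − z₁·x₂)/(z₂ − z₁) = (1.555·-7.84 − (-1.405)·53.5)/2.96 = 21.28.
Then σ = (x₂ − x₁)/(z₂ − z₁) = (53.5 − -7.84)/2.96 = 20.72.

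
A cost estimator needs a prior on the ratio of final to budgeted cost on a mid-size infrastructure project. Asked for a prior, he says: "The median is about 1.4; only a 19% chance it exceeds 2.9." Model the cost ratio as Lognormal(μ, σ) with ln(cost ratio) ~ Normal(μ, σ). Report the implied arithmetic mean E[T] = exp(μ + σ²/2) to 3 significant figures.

E[T] ≈ 1.97

If T ~ Lognormal(μ,σ) then ln T ~ Normal(μ,σ), so the p-quantile of ln T is μ + z_p·σ.
ln(1.4) = 0.3365 and ln(2.9) = 1.065; z_{0.5} = 0, z_{0.81} = 0.8779.
σ = (1.065 − 0.3365)/(0.8779 − (0)) = 0.830.
μ = 0.3365 − (0)·0.830 = 0.336.
E[T] = exp(μ + σ²/2) = exp(0.336 + 0.3441) = 1.97.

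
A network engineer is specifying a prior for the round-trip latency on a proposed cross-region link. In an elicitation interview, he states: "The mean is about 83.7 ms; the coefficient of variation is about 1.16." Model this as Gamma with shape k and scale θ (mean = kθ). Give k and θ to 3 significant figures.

k ≈ 0.743, θ ≈ 113

For Gamma(k, scale θ): mean = kθ, variance = kθ², so CV = 1/√k.
CV = 1.16, hence k = 1/CV² = 0.743.
Then θ = mean/k = 83.7/0.743 = 113.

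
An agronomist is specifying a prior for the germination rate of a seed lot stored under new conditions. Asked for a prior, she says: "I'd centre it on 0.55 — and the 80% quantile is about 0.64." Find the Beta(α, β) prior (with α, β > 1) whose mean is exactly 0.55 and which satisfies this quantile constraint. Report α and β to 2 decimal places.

With mean 0.55 fixed, write α = 0.55s, β = 0.45s where s = α+β.
Need P(θ < 0.64) = 0.8 under Beta(0.55s, 0.45s). Normal approximation: (q−m)/√(m(1−m)/s) ≈ z_{0.8} = 0.842, so s ≈ 0.55·0.45·(0.842)²/(0.64−0.55)² = 21.6.
At s = 21.6: P(θ<0.64) ≈ 0.798. Adjusting to match 0.8 gives s ≈ 21.97.
So α = 0.55·21.97 ≈ 12.08, β = 0.45·21.97 ≈ 9.88.

α ≈ 12.08, β ≈ 9.88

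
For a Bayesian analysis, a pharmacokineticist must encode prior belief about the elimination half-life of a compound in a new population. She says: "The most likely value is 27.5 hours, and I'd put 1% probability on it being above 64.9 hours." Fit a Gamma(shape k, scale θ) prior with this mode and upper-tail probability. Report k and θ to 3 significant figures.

k ≈ 7.45, θ ≈ 4.27

Gamma(k,θ) with k>1 has mode (k−1)θ, so θ = 27.5/(k−1).
Need P(X < 64.9) = 0.99 with θ tied to k this way. Start at k = 2, θ = 27.5: P(X<64.9) ≈ 0.683.
Too low — raise k to concentrate. Iterating converges to k ≈ 7.45.
Then θ = 27.5/(7.45−1) ≈ 4.27.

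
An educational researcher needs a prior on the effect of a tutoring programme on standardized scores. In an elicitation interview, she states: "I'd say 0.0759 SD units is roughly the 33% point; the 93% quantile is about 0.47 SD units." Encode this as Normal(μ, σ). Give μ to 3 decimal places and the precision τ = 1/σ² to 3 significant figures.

The p-quantile of Normal(μ,σ) is μ + z_p·σ, with z_{0.33} = -0.4399 and z_{0.93} = 1.476.
Eliminate σ: μ = (z₂·x₁ − z₁·x₂)/(z₂ − z₁) = (1.476·0.0759 − (-0.4399)·0.47)/1.916 = 0.166.
Then σ = (x₂ − x₁)/(z₂ − z₁) = (0.47 − 0.0759)/1.916 = 0.206.
Precision τ = 1/σ² = 1/0.2057² = 23.6.

μ = 0.166, τ = 23.6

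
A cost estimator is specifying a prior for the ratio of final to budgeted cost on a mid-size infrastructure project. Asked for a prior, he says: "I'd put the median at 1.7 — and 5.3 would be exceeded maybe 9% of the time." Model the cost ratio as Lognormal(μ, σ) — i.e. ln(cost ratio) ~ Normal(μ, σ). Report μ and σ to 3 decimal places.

If T ~ Lognormal(μ,σ) then ln T ~ Normal(μ,σ), so the p-quantile of ln T is μ + z_p·σ.
ln(1.7) = 0.5306 and ln(5.3) = 1.668; z_{0.5} = 0, z_{0.91} = 1.341.
σ = (1.668 − 0.5306)/(1.341 − (0)) = 0.848.
μ = 0.5306 − (0)·0.848 = 0.531.

μ ≈ 0.531, σ ≈ 0.848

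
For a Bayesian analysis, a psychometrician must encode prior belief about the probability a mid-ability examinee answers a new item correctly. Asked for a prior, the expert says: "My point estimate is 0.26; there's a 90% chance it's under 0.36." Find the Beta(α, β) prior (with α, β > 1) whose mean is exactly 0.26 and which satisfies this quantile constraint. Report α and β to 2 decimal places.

With mean 0.26 fixed, write α = 0.26s, β = 0.74s where s = α+β.
Need P(θ < 0.36) = 0.9 under Beta(0.26s, 0.74s). Normal approximation: (q−m)/√(m(1−m)/s) ≈ z_{0.9} = 1.28, so s ≈ 0.26·0.74·(1.28)²/(0.36−0.26)² = 31.6.
At s = 31.6: P(θ<0.36) ≈ 0.895. Adjusting to match 0.9 gives s ≈ 33.05.
So α = 0.26·33.05 ≈ 8.59, β = 0.74·33.05 ≈ 24.46.

α ≈ 8.59, β ≈ 24.46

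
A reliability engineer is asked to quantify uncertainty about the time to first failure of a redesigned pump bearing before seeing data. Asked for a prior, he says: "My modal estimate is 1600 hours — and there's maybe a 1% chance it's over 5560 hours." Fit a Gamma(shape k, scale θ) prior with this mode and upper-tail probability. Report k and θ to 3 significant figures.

Gamma(k,θ) with k>1 has mode (k−1)θ, so θ = 1600/(k−1).
Need P(X < 5560) = 0.99 with θ tied to k this way. Start at k = 2, θ = 1600: P(X<5560) ≈ 0.861.
Too low — raise k to concentrate. Iterating converges to k ≈ 3.8.
Then θ = 1600/(3.8−1) ≈ 572.

k ≈ 3.8, θ ≈ 572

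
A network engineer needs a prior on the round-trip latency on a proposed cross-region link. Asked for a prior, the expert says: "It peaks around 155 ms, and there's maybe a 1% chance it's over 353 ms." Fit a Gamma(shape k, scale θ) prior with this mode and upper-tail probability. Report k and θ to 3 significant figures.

k ≈ 8.07, θ ≈ 21.9

Gamma(k,θ) with k>1 has mode (k−1)θ, so θ = 155/(k−1).
Need P(X < 353) = 0.99 with θ tied to k this way. Start at k = 2, θ = 155: P(X<353) ≈ 0.664.
Too low — raise k to concentrate. Iterating converges to k ≈ 8.07.
Then θ = 155/(8.07−1) ≈ 21.9.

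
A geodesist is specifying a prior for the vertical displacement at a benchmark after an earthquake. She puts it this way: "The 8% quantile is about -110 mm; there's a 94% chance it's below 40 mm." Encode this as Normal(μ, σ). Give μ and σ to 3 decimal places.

The p-quantile of Normal(μ,σ) is μ + z_p·σ, with z_{0.08} = -1.405 and z_{0.94} = 1.555.
Eliminate σ: μ = (z₂·x₁ − z₁·x₂)/(z₂ − z₁) = (1.555·-110 − (-1.405)·40)/2.96 = -38.793.
Then σ = (x₂ − x₁)/(z₂ − z₁) = (40 − -110)/2.96 = 50.678.

μ = -38.793, σ = 50.678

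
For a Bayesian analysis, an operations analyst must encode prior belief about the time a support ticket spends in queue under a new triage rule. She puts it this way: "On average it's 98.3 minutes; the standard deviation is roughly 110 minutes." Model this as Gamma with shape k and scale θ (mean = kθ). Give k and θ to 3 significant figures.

k ≈ 0.799, θ ≈ 123

For Gamma(k, scale θ): mean = kθ, variance = kθ², so CV = 1/√k.
CV = SD/mean = 110/98.3 = 1.119, hence k = 1/CV² = 0.799.
Then θ = mean/k = 98.3/0.799 = 123.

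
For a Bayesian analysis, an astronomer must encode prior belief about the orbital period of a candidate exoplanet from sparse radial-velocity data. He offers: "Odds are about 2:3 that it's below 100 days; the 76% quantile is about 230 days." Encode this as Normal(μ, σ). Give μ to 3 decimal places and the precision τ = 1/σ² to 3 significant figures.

The p-quantile of Normal(μ,σ) is μ + z_p·σ, with z_{0.4} = -0.2533 and z_{0.76} = 0.7063.
Eliminate σ: μ = (z₂·x₁ − z₁·x₂)/(z₂ − z₁) = (0.7063·100 − (-0.2533)·230)/0.9596 = 134.320.
Then σ = (x₂ − x₁)/(z₂ − z₁) = (230 − 100)/0.9596 = 135.466.
Precision τ = 1/σ² = 1/135.5² = 5.45e-05.

μ = 134.320, τ = 5.45e-05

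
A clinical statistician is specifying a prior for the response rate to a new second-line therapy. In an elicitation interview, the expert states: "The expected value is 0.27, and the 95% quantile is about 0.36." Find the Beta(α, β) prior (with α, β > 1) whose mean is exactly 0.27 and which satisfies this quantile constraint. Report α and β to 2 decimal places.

With mean 0.27 fixed, write α = 0.27s, β = 0.73s where s = α+β.
Need P(θ < 0.36) = 0.95 under Beta(0.27s, 0.73s). Normal approximation: (q−m)/√(m(1−m)/s) ≈ z_{0.95} = 1.64, so s ≈ 0.27·0.73·(1.64)²/(0.36−0.27)² = 65.8.
At s = 65.8: P(θ<0.36) ≈ 0.944. Adjusting to match 0.95 gives s ≈ 70.53.
So α = 0.27·70.53 ≈ 19.04, β = 0.73·70.53 ≈ 51.49.

α ≈ 19.04, β ≈ 51.49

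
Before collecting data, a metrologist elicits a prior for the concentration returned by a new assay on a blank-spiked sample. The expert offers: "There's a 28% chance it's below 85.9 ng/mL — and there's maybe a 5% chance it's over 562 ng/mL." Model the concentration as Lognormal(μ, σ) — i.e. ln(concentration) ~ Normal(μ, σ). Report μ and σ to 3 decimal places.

μ ≈ 4.945, σ ≈ 0.843

If T ~ Lognormal(μ,σ) then ln T ~ Normal(μ,σ), so the p-quantile of ln T is μ + z_p·σ.
ln(85.9) = 4.453 and ln(562) = 6.332; z_{0.28} = -0.5828, z_{0.95} = 1.645.
σ = (6.332 − 4.453)/(1.645 − (-0.5828)) = 0.843.
μ = 4.453 − (-0.5828)·0.843 = 4.945.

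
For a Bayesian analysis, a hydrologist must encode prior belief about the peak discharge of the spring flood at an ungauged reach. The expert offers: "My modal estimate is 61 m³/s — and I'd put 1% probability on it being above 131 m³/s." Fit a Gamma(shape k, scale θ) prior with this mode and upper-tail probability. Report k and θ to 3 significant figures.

k ≈ 9.29, θ ≈ 7.36

Gamma(k,θ) with k>1 has mode (k−1)θ, so θ = 61/(k−1).
Need P(X < 131) = 0.99 with θ tied to k this way. Start at k = 2, θ = 61: P(X<131) ≈ 0.632.
Too low — raise k to concentrate. Iterating converges to k ≈ 9.29.
Then θ = 61/(9.29−1) ≈ 7.36.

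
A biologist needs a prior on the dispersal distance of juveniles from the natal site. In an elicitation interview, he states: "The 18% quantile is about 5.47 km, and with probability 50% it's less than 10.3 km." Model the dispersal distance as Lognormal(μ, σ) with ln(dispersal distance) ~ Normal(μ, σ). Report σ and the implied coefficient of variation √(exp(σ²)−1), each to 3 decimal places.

σ ≈ 0.691, CV ≈ 0.783

If T ~ Lognormal(μ,σ) then ln T ~ Normal(μ,σ), so the p-quantile of ln T is μ + z_p·σ.
ln(5.47) = 1.699 and ln(10.3) = 2.332; z_{0.18} = -0.9154, z_{0.5} = 0.
σ = (2.332 − 1.699)/(0 − (-0.9154)) = 0.691.
μ = 1.699 − (-0.9154)·0.691 = 2.332.
CV = √(exp(σ²)−1) = √(exp(0.4780)−1) = 0.783.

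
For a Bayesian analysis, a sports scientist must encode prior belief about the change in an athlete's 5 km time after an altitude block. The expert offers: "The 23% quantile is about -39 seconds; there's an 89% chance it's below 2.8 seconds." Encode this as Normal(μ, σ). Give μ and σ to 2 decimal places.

The p-quantile of Normal(μ,σ) is μ + z_p·σ, with z_{0.23} = -0.7388 and z_{0.89} = 1.227.
Eliminate σ: μ = (z₂·x₁ − z₁·x₂)/(z₂ − z₁) = (1.227·-39 − (-0.7388)·2.8)/1.965 = -23.29.
Then σ = (x₂ − x₁)/(z₂ − z₁) = (2.8 − -39)/1.965 = 21.27.

μ = -23.29, σ = 21.27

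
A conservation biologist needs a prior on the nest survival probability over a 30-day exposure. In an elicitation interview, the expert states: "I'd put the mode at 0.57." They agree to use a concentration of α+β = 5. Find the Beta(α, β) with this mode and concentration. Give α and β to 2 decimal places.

α = 2.71, β = 2.29

For α,β > 1 the Beta mode is (α−1)/(α+β−2). With α+β = 5, the mode is (α−1)/3.
Set (α−1)/3 = 0.57 → α = 1 + 0.57·3 = 2.71.
β = 5 − α = 2.29.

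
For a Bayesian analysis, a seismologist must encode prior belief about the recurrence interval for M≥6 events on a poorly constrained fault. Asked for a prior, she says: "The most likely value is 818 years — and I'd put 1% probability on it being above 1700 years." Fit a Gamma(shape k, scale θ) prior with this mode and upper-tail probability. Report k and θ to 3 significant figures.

k ≈ 10.1, θ ≈ 89.8

Gamma(k,θ) with k>1 has mode (k−1)θ, so θ = 818/(k−1).
Need P(X < 1700) = 0.99 with θ tied to k this way. Start at k = 2, θ = 818: P(X<1700) ≈ 0.615.
Too low — raise k to concentrate. Iterating converges to k ≈ 10.1.
Then θ = 818/(10.1−1) ≈ 89.8.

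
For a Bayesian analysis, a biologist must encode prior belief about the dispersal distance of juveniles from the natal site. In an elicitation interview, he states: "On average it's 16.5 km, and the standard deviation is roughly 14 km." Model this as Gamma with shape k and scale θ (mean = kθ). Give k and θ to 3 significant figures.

k ≈ 1.39, θ ≈ 11.9

For Gamma(k, scale θ): mean = kθ, variance = kθ², so CV = 1/√k.
CV = SD/mean = 14/16.5 = 0.8485, hence k = 1/CV² = 1.39.
Then θ = mean/k = 16.5/1.39 = 11.9.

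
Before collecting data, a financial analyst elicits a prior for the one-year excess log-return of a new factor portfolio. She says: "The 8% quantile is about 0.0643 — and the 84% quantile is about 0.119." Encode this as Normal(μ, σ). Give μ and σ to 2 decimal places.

μ = 0.10, σ = 0.02

The p-quantile of Normal(μ,σ) is μ + z_p·σ, with z_{0.08} = -1.405 and z_{0.84} = 0.9945.
Eliminate σ: μ = (z₂·x₁ − z₁·x₂)/(z₂ − z₁) = (0.9945·0.0643 − (-1.405)·0.119)/2.4 = 0.10.
Then σ = (x₂ − x₁)/(z₂ − z₁) = (0.119 − 0.0643)/2.4 = 0.02.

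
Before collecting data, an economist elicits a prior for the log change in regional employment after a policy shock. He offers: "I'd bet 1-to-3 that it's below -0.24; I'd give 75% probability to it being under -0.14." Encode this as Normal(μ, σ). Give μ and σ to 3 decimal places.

μ = -0.190, σ = 0.074

For Normal(μ,σ), the p-quantile is μ + z_p·σ. Here z_{0.25} = -0.6745, z_{0.75} = 0.6745.
So -0.24 = μ − 0.6745σ and -0.14 = μ + 0.6745σ.
Subtracting: σ = (-0.14 − -0.24)/(0.6745 − (-0.6745)) = 0.074.
Then μ = -0.24 − (-0.6745)·0.074 = -0.190.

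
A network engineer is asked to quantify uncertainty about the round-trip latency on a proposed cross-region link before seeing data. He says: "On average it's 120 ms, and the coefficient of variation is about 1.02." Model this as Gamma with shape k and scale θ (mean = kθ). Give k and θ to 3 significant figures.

For Gamma(k, scale θ): mean = kθ, variance = kθ², so CV = 1/√k.
CV = 1.02, hence k = 1/CV² = 0.961.
Then θ = mean/k = 120/0.961 = 125.

k ≈ 0.961, θ ≈ 125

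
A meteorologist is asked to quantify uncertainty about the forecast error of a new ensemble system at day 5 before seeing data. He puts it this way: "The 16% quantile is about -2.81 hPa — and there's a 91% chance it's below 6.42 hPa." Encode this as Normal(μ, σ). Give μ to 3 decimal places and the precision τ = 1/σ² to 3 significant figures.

μ = 1.121, τ = 0.064

For Normal(μ,σ), the p-quantile is μ + z_p·σ. Here z_{0.16} = -0.9945, z_{0.91} = 1.341.
So -2.81 = μ − 0.9945σ and 6.42 = μ + 1.341σ.
Subtracting: σ = (6.42 − -2.81)/(1.341 − (-0.9945)) = 3.953.
Then μ = -2.81 − (-0.9945)·3.953 = 1.121.
Precision τ = 1/σ² = 1/3.953² = 0.064.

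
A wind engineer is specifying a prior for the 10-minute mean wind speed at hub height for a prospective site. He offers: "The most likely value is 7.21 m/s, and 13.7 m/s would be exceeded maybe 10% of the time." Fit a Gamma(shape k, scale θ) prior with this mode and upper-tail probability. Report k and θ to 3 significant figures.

Gamma(k,θ) with k>1 has mode (k−1)θ, so θ = 7.21/(k−1).
Need P(X < 13.7) = 0.9 with θ tied to k this way. Start at k = 2, θ = 7.21: P(X<13.7) ≈ 0.566.
Too low — raise k to concentrate. Iterating converges to k ≈ 5.64.
Then θ = 7.21/(5.64−1) ≈ 1.55.

k ≈ 5.64, θ ≈ 1.55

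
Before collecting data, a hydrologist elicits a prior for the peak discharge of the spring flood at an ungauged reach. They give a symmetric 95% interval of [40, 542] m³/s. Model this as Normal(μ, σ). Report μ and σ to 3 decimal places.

μ = 291.000, σ = 128.064

A symmetric 95% interval runs μ ± z·σ with z = 1.96.
Half-width = 251, so σ = 251/1.96 = 128.064.
μ is the interval midpoint, 291.000.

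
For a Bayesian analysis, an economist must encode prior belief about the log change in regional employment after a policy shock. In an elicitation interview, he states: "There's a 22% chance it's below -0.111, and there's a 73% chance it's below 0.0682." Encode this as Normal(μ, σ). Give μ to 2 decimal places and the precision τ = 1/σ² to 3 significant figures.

For Normal(μ,σ), the p-quantile is μ + z_p·σ. Here z_{0.22} = -0.7722, z_{0.73} = 0.6128.
So -0.111 = μ − 0.7722σ and 0.0682 = μ + 0.6128σ.
Subtracting: σ = (0.0682 − -0.111)/(0.6128 − (-0.7722)) = 0.13.
Then μ = -0.111 − (-0.7722)·0.13 = -0.01.
Precision τ = 1/σ² = 1/0.1294² = 59.7.

μ = -0.01, τ = 59.7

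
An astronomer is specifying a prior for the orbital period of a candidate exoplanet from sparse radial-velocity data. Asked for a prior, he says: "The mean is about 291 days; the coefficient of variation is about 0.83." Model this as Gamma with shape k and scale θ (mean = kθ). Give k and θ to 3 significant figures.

k ≈ 1.45, θ ≈ 200

For Gamma(k, scale θ): mean = kθ, variance = kθ², so CV = 1/√k.
CV = 0.83, hence k = 1/CV² = 1.45.
Then θ = mean/k = 291/1.45 = 200.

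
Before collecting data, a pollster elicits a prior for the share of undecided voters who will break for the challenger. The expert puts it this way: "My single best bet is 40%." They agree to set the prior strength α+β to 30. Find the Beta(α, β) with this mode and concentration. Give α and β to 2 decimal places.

α = 12.20, β = 17.80

For α,β > 1 the Beta mode is (α−1)/(α+β−2). With α+β = 30, the mode is (α−1)/28.
Set (α−1)/28 = 0.4 → α = 1 + 0.4·28 = 12.20.
β = 30 − α = 17.80.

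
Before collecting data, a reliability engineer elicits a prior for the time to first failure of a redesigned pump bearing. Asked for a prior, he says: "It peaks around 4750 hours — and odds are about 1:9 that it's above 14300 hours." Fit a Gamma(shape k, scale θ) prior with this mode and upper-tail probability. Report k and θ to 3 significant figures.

k ≈ 2.56, θ ≈ 3040

Gamma(k,θ) with k>1 has mode (k−1)θ, so θ = 4750/(k−1).
Need P(X < 14300) = 0.9 with θ tied to k this way. Start at k = 2, θ = 4750: P(X<14300) ≈ 0.802.
Too low — raise k to concentrate. Iterating converges to k ≈ 2.56.
Then θ = 4750/(2.56−1) ≈ 3040.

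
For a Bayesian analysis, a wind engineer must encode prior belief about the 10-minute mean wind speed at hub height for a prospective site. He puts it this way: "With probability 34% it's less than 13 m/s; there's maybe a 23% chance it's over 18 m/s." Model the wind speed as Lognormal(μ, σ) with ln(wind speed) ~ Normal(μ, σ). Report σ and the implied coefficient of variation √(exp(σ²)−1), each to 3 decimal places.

σ ≈ 0.283, CV ≈ 0.288

If T ~ Lognormal(μ,σ) then ln T ~ Normal(μ,σ), so the p-quantile of ln T is μ + z_p·σ.
ln(13) = 2.565 and ln(18) = 2.89; z_{0.34} = -0.4125, z_{0.77} = 0.7388.
σ = (2.89 − 2.565)/(0.7388 − (-0.4125)) = 0.283.
μ = 2.565 − (-0.4125)·0.283 = 2.682.
CV = √(exp(σ²)−1) = √(exp(0.0799)−1) = 0.288.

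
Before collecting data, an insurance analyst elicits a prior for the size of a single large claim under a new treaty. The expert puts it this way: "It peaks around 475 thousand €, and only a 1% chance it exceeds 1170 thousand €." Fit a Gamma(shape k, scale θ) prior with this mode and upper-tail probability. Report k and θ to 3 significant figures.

Gamma(k,θ) with k>1 has mode (k−1)θ, so θ = 475/(k−1).
Need P(X < 1170) = 0.99 with θ tied to k this way. Start at k = 2, θ = 475: P(X<1170) ≈ 0.705.
Too low — raise k to concentrate. Iterating converges to k ≈ 6.79.
Then θ = 475/(6.79−1) ≈ 82.

k ≈ 6.79, θ ≈ 82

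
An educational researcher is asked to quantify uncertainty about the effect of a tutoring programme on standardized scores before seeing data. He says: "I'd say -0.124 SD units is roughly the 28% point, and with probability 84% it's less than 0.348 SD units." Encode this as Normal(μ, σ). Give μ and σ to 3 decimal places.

μ = 0.050, σ = 0.299

The p-quantile of Normal(μ,σ) is μ + z_p·σ, with z_{0.28} = -0.5828 and z_{0.84} = 0.9945.
Eliminate σ: μ = (z₂·x₁ − z₁·x₂)/(z₂ − z₁) = (0.9945·-0.124 − (-0.5828)·0.348)/1.577 = 0.050.
Then σ = (x₂ − x₁)/(z₂ − z₁) = (0.348 − -0.124)/1.577 = 0.299.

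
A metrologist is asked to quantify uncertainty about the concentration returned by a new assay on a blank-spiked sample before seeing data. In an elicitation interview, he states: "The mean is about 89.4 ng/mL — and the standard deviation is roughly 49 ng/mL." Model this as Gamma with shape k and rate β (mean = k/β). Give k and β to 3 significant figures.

For Gamma(k, rate β): mean = k/β, variance = k/β², so CV = 1/√k.
CV = SD/mean = 49/89.4 = 0.5481, hence k = 1/CV² = 3.33.
Then β = k/mean = 3.33/89.4 = 0.0372.

k ≈ 3.33, β ≈ 0.0372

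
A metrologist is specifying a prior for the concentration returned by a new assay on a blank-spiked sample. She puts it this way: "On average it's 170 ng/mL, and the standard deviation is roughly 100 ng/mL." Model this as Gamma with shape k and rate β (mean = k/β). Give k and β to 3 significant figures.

k ≈ 2.89, β ≈ 0.017

For Gamma(k, rate β): mean = k/β, variance = k/β², so CV = 1/√k.
CV = SD/mean = 100/170 = 0.5882, hence k = 1/CV² = 2.89.
Then β = k/mean = 2.89/170 = 0.017.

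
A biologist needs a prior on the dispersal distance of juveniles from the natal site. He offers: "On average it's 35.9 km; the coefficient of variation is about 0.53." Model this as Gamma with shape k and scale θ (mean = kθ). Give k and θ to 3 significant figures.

k ≈ 3.56, θ ≈ 10.1

For Gamma(k, scale θ): mean = kθ, variance = kθ², so CV = 1/√k.
CV = 0.53, hence k = 1/CV² = 3.56.
Then θ = mean/k = 35.9/3.56 = 10.1.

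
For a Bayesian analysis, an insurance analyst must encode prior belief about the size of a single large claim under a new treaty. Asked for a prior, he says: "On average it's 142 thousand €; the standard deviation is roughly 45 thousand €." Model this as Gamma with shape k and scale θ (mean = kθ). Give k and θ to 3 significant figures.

For Gamma(k, scale θ): mean = kθ, variance = kθ², so CV = 1/√k.
CV = SD/mean = 45/142 = 0.3169, hence k = 1/CV² = 9.96.
Then θ = mean/k = 142/9.96 = 14.3.

k ≈ 9.96, θ ≈ 14.3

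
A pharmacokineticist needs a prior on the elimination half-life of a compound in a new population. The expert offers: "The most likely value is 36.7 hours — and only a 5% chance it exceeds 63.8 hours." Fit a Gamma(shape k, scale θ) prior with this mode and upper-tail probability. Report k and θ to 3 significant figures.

k ≈ 10.1, θ ≈ 4.02

Gamma(k,θ) with k>1 has mode (k−1)θ, so θ = 36.7/(k−1).
Need P(X < 63.8) = 0.95 with θ tied to k this way. Start at k = 2, θ = 36.7: P(X<63.8) ≈ 0.519.
Too low — raise k to concentrate. Iterating converges to k ≈ 10.1.
Then θ = 36.7/(10.1−1) ≈ 4.02.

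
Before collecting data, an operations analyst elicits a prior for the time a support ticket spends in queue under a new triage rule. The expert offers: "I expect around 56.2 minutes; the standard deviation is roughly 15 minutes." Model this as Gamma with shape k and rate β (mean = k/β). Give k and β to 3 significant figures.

For Gamma(k, rate β): mean = k/β, variance = k/β², so CV = 1/√k.
CV = SD/mean = 15/56.2 = 0.2669, hence k = 1/CV² = 14.
Then β = k/mean = 14/56.2 = 0.25.

k ≈ 14, β ≈ 0.25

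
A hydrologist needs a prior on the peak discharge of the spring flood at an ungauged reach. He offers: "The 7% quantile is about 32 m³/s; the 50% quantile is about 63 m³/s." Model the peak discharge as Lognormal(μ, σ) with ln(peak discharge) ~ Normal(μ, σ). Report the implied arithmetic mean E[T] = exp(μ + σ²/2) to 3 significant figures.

If T ~ Lognormal(μ,σ) then ln T ~ Normal(μ,σ), so the p-quantile of ln T is μ + z_p·σ.
ln(32) = 3.466 and ln(63) = 4.143; z_{0.07} = -1.476, z_{0.5} = 0.
σ = (4.143 − 3.466)/(0 − (-1.476)) = 0.459.
μ = 3.466 − (-1.476)·0.459 = 4.143.
E[T] = exp(μ + σ²/2) = exp(4.143 + 0.1053) = 70 m³/s.

E[T] ≈ 70 m³/s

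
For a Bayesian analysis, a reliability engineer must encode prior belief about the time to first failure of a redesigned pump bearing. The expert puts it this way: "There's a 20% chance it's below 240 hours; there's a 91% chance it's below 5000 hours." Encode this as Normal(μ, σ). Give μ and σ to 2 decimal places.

For Normal(μ,σ), the p-quantile is μ + z_p·σ. Here z_{0.2} = -0.8416, z_{0.91} = 1.341.
So 240 = μ − 0.8416σ and 5000 = μ + 1.341σ.
Subtracting: σ = (5000 − 240)/(1.341 − (-0.8416)) = 2181.11.
Then μ = 240 − (-0.8416)·2181.11 = 2075.67.

μ = 2075.67, σ = 2181.11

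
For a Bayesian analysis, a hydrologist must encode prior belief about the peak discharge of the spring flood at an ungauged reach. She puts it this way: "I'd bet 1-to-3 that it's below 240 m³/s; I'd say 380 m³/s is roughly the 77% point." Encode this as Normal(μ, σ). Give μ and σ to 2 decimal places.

For Normal(μ,σ), the p-quantile is μ + z_p·σ. Here z_{0.25} = -0.6745, z_{0.77} = 0.7388.
So 240 = μ − 0.6745σ and 380 = μ + 0.7388σ.
Subtracting: σ = (380 − 240)/(0.7388 − (-0.6745)) = 99.06.
Then μ = 240 − (-0.6745)·99.06 = 306.81.

μ = 306.81, σ = 99.06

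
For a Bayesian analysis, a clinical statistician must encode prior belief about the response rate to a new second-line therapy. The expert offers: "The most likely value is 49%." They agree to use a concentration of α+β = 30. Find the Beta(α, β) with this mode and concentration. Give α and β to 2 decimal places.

α = 14.72, β = 15.28

For α,β > 1 the Beta mode is (α−1)/(α+β−2). With α+β = 30, the mode is (α−1)/28.
Set (α−1)/28 = 0.49 → α = 1 + 0.49·28 = 14.72.
β = 30 − α = 15.28.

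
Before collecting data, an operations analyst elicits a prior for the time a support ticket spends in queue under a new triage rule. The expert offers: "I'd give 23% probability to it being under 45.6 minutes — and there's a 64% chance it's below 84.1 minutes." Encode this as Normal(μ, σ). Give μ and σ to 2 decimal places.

The p-quantile of Normal(μ,σ) is μ + z_p·σ, with z_{0.23} = -0.7388 and z_{0.64} = 0.3585.
Eliminate σ: μ = (z₂·x₁ − z₁·x₂)/(z₂ − z₁) = (0.3585·45.6 − (-0.7388)·84.1)/1.097 = 71.52.
Then σ = (x₂ − x₁)/(z₂ − z₁) = (84.1 − 45.6)/1.097 = 35.09.

μ = 71.52, σ = 35.09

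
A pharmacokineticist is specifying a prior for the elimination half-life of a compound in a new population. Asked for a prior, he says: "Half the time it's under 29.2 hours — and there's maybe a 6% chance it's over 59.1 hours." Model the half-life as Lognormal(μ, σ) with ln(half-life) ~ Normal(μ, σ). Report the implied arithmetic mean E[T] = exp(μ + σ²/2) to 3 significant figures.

E[T] ≈ 32.4 hours

If T ~ Lognormal(μ,σ) then ln T ~ Normal(μ,σ), so the p-quantile of ln T is μ + z_p·σ.
ln(29.2) = 3.374 and ln(59.1) = 4.079; z_{0.5} = 0, z_{0.94} = 1.555.
σ = (4.079 − 3.374)/(1.555 − (0)) = 0.453.
μ = 3.374 − (0)·0.453 = 3.374.
E[T] = exp(μ + σ²/2) = exp(3.374 + 0.1028) = 32.4 hours.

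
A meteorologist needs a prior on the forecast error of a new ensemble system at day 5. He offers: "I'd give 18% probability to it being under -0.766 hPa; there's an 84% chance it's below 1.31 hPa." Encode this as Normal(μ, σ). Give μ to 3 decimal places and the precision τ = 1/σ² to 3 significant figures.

The p-quantile of Normal(μ,σ) is μ + z_p·σ, with z_{0.18} = -0.9154 and z_{0.84} = 0.9945.
Eliminate σ: μ = (z₂·x₁ − z₁·x₂)/(z₂ − z₁) = (0.9945·-0.766 − (-0.9154)·1.31)/1.91 = 0.229.
Then σ = (x₂ − x₁)/(z₂ − z₁) = (1.31 − -0.766)/1.91 = 1.087.
Precision τ = 1/σ² = 1/1.087² = 0.846.

μ = 0.229, τ = 0.846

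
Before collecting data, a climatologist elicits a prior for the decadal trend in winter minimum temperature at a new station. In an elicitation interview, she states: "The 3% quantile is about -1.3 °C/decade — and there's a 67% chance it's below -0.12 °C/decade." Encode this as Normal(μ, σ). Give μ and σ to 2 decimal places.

μ = -0.34, σ = 0.51

The p-quantile of Normal(μ,σ) is μ + z_p·σ, with z_{0.03} = -1.881 and z_{0.67} = 0.4399.
Eliminate σ: μ = (z₂·x₁ − z₁·x₂)/(z₂ − z₁) = (0.4399·-1.3 − (-1.881)·-0.12)/2.321 = -0.34.
Then σ = (x₂ − x₁)/(z₂ − z₁) = (-0.12 − -1.3)/2.321 = 0.51.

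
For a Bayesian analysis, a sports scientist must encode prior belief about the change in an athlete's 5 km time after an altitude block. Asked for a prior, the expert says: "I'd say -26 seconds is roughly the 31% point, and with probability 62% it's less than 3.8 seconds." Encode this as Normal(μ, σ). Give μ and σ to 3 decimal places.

For Normal(μ,σ), the p-quantile is μ + z_p·σ. Here z_{0.31} = -0.4959, z_{0.62} = 0.3055.
So -26 = μ − 0.4959σ and 3.8 = μ + 0.3055σ.
Subtracting: σ = (3.8 − -26)/(0.3055 − (-0.4959)) = 37.188.
Then μ = -26 − (-0.4959)·37.188 = -7.560.

μ = -7.560, σ = 37.188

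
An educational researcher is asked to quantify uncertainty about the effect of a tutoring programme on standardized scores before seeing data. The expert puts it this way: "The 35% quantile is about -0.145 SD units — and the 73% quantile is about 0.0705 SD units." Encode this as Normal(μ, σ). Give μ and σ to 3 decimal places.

μ = -0.062, σ = 0.216

For Normal(μ,σ), the p-quantile is μ + z_p·σ. Here z_{0.35} = -0.3853, z_{0.73} = 0.6128.
So -0.145 = μ − 0.3853σ and 0.0705 = μ + 0.6128σ.
Subtracting: σ = (0.0705 − -0.145)/(0.6128 − (-0.3853)) = 0.216.
Then μ = -0.145 − (-0.3853)·0.216 = -0.062.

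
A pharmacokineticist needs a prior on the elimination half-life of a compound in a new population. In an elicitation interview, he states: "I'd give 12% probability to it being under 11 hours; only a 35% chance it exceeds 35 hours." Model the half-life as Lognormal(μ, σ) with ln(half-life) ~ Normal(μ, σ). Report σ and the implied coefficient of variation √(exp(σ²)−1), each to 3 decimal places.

If T ~ Lognormal(μ,σ) then ln T ~ Normal(μ,σ), so the p-quantile of ln T is μ + z_p·σ.
ln(11) = 2.398 and ln(35) = 3.555; z_{0.12} = -1.175, z_{0.65} = 0.3853.
σ = (3.555 − 2.398)/(0.3853 − (-1.175)) = 0.742.
μ = 2.398 − (-1.175)·0.742 = 3.270.
CV = √(exp(σ²)−1) = √(exp(0.5503)−1) = 0.857.

σ ≈ 0.742, CV ≈ 0.857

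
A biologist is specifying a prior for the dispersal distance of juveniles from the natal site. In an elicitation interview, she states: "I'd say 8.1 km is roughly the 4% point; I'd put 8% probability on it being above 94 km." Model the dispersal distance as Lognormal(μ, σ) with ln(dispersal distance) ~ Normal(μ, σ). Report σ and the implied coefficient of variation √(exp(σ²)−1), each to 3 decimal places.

If T ~ Lognormal(μ,σ) then ln T ~ Normal(μ,σ), so the p-quantile of ln T is μ + z_p·σ.
ln(8.1) = 2.092 and ln(94) = 4.543; z_{0.04} = -1.751, z_{0.92} = 1.405.
σ = (4.543 − 2.092)/(1.405 − (-1.751)) = 0.777.
μ = 2.092 − (-1.751)·0.777 = 3.452.
CV = √(exp(σ²)−1) = √(exp(0.6034)−1) = 0.910.

σ ≈ 0.777, CV ≈ 0.910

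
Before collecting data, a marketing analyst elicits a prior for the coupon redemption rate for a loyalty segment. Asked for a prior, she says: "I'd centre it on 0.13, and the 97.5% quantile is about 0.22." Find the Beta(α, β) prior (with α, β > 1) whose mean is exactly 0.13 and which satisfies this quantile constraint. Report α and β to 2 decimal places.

With mean 0.13 fixed, write α = 0.13s, β = 0.87s where s = α+β.
Need P(θ < 0.22) = 0.975 under Beta(0.13s, 0.87s). Normal approximation: (q−m)/√(m(1−m)/s) ≈ z_{0.975} = 1.96, so s ≈ 0.13·0.87·(1.96)²/(0.22−0.13)² = 53.6.
At s = 53.6: P(θ<0.22) ≈ 0.962. Adjusting to match 0.975 gives s ≈ 66.45.
So α = 0.13·66.45 ≈ 8.64, β = 0.87·66.45 ≈ 57.81.

α ≈ 8.64, β ≈ 57.81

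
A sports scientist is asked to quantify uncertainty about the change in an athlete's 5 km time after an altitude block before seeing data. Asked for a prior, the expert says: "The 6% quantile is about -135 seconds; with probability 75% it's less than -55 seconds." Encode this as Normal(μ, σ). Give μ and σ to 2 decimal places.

μ = -79.20, σ = 35.89

For Normal(μ,σ), the p-quantile is μ + z_p·σ. Here z_{0.06} = -1.555, z_{0.75} = 0.6745.
So -135 = μ − 1.555σ and -55 = μ + 0.6745σ.
Subtracting: σ = (-55 − -135)/(0.6745 − (-1.555)) = 35.89.
Then μ = -135 − (-1.555)·35.89 = -79.20.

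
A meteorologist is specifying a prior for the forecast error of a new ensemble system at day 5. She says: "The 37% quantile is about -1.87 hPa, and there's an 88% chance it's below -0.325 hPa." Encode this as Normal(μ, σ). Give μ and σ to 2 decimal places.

μ = -1.53, σ = 1.03

The p-quantile of Normal(μ,σ) is μ + z_p·σ, with z_{0.37} = -0.3319 and z_{0.88} = 1.175.
Eliminate σ: μ = (z₂·x₁ − z₁·x₂)/(z₂ − z₁) = (1.175·-1.87 − (-0.3319)·-0.325)/1.507 = -1.53.
Then σ = (x₂ − x₁)/(z₂ − z₁) = (-0.325 − -1.87)/1.507 = 1.03.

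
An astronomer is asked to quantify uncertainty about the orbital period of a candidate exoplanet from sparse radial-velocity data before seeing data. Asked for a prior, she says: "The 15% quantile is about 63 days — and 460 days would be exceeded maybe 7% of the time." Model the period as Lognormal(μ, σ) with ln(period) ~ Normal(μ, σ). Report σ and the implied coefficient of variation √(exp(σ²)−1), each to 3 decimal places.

If T ~ Lognormal(μ,σ) then ln T ~ Normal(μ,σ), so the p-quantile of ln T is μ + z_p·σ.
ln(63) = 4.143 and ln(460) = 6.131; z_{0.15} = -1.036, z_{0.93} = 1.476.
σ = (6.131 − 4.143)/(1.476 − (-1.036)) = 0.791.
μ = 4.143 − (-1.036)·0.791 = 4.963.
CV = √(exp(σ²)−1) = √(exp(0.6263)−1) = 0.933.

σ ≈ 0.791, CV ≈ 0.933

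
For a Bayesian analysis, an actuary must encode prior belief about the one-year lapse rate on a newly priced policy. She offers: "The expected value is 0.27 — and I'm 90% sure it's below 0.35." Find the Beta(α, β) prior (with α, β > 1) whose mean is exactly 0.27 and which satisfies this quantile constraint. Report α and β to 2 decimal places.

α ≈ 14.16, β ≈ 38.29

With mean 0.27 fixed, write α = 0.27s, β = 0.73s where s = α+β.
Need P(θ < 0.35) = 0.9 under Beta(0.27s, 0.73s). Normal approximation: (q−m)/√(m(1−m)/s) ≈ z_{0.9} = 1.28, so s ≈ 0.27·0.73·(1.28)²/(0.35−0.27)² = 50.6.
At s = 50.6: P(θ<0.35) ≈ 0.896. Adjusting to match 0.9 gives s ≈ 52.46.
So α = 0.27·52.46 ≈ 14.16, β = 0.73·52.46 ≈ 38.29.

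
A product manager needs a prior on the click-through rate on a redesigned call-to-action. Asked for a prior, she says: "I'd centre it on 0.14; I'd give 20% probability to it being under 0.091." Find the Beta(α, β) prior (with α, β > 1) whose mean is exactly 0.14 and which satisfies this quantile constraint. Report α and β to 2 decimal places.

α ≈ 5.16, β ≈ 31.68

With mean 0.14 fixed, write α = 0.14s, β = 0.86s where s = α+β.
Need P(θ < 0.091) = 0.2 under Beta(0.14s, 0.86s). Normal approximation: (q−m)/√(m(1−m)/s) ≈ z_{0.2} = -0.842, so s ≈ 0.14·0.86·(-0.842)²/(0.091−0.14)² = 35.5.
At s = 35.5: P(θ<0.091) ≈ 0.206. Adjusting to match 0.2 gives s ≈ 36.84.
So α = 0.14·36.84 ≈ 5.16, β = 0.86·36.84 ≈ 31.68.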